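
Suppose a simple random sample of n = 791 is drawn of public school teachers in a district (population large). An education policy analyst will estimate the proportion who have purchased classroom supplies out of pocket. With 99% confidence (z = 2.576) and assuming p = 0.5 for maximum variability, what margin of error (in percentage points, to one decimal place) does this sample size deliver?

SE(p̂) = √[p(1−p)/n] = √[0.2500/791] = 0.01778.
E = z × SE = 2.576 × 0.01778 = 0.04580, or 4.6 percentage points.

4.6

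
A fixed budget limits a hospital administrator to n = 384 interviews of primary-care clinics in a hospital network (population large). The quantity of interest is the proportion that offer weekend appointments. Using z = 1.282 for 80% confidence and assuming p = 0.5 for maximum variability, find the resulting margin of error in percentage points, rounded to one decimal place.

SE(p̂) = √[p(1−p)/n] = √[0.2500/384] = 0.02552.
E = z × SE = 1.282 × 0.02552 = 0.03271, or 3.3 percentage points.

3.3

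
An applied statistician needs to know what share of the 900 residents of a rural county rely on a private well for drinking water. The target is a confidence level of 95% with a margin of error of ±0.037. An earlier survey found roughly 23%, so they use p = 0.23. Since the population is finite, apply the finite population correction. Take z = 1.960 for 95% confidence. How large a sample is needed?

Unadjusted: n₀ = 1.960² × 0.23 × 0.77 / 0.037² ≈ 496.97, so n₀ = 497.
Finite population correction with N = 900: n = n₀ / (1 + (n₀−1)/N) = 497 / (1 + 496/900) = 497 / 1.5511 ≈ 320.42.
Rounding up, n = 321.

321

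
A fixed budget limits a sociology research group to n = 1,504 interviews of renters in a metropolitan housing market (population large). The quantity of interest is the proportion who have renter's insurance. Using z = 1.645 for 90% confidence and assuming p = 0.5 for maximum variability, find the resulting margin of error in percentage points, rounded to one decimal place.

SE(p̂) = √[p(1−p)/n] = √[0.2500/1504] = 0.01289.
E = z × SE = 1.645 × 0.01289 = 0.02121, or 2.1 percentage points.

2.1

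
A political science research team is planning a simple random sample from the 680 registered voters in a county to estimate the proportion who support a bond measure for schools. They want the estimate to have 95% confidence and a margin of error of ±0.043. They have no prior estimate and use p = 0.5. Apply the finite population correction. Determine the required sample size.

For 95% confidence, z = 1.960.
Unadjusted: n₀ = 1.960² × 0.50 × 0.50 / 0.043² ≈ 519.42, so n₀ = 520.
Finite population correction with N = 680: n = n₀ / (1 + (n₀−1)/N) = 520 / (1 + 519/680) = 520 / 1.7632 ≈ 294.91.
Rounding up, n = 295.

295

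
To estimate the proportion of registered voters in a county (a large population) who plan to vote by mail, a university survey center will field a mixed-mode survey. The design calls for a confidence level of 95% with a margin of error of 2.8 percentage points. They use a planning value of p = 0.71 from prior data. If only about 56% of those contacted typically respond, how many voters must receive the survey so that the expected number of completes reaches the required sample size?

For 95% confidence, z = 1.960.
Completed interviews needed: n₀ = 1.960² × 0.2059 / 0.028² ≈ 1008.91 → 1009.
At a 56% response rate, contacts needed = 1009 / 0.56 ≈ 1801.79 → 1802.

1802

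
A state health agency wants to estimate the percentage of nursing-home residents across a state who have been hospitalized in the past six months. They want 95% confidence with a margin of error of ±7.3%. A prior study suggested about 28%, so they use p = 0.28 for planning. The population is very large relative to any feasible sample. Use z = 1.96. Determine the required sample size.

With p = 0.28, p(1−p) = 0.2016.
n = z²·p(1−p)/E² = 1.96² × 0.2016 / 0.073² = 3.8416 × 0.2016 / 0.005329 ≈ 145.33.
Rounding up gives n = 146.

146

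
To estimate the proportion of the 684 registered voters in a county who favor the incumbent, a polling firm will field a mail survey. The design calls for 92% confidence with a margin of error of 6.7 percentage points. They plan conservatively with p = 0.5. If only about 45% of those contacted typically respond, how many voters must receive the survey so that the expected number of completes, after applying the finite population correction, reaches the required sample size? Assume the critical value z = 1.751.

Completed interviews needed (unadjusted): n₀ = 1.751² × 0.2500 / 0.067² ≈ 170.75 → 171.
FPC for N = 684: n = 171 / (1 + 170/684) = 171 / 1.2485 ≈ 136.96 → 137.
At a 45% response rate, contacts needed = 137 / 0.45 ≈ 304.44 → 305.

305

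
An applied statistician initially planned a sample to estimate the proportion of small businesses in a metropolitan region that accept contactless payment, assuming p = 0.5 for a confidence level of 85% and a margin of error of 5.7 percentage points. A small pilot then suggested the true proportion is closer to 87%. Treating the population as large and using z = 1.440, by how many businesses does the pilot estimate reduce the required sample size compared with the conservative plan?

87

Conservative (p = 0.5): n = 1.440² × 0.25 / 0.057² ≈ 159.56 → 160.
Using p = 0.87: p(1−p) = 0.1131, so n = 1.440² × 0.1131 / 0.057² ≈ 72.18 → 73.
Reduction: 160 − 73 = 87.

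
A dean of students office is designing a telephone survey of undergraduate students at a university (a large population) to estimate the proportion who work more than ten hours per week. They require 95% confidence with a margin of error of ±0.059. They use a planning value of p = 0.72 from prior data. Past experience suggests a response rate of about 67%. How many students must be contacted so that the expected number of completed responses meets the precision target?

For 95% confidence, z = 1.960.
Completed interviews needed: n₀ = 1.960² × 0.2016 / 0.059² ≈ 222.48 → 223.
At a 67% response rate, contacts needed = 223 / 0.67 ≈ 332.84 → 333.

333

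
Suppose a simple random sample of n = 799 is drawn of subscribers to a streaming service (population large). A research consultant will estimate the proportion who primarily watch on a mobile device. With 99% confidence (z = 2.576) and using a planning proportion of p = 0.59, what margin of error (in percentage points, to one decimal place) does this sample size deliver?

SE(p̂) = √[p(1−p)/n] = √[0.2419/799] = 0.01740.
E = z × SE = 2.576 × 0.01740 = 0.04482, or 4.5 percentage points.

4.5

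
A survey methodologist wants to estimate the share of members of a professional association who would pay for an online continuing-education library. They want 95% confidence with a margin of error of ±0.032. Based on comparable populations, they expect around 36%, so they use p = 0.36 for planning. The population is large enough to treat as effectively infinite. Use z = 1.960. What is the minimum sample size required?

With p = 0.36, p(1−p) = 0.2304.
n = z²·p(1−p)/E² = 1.960² × 0.2304 / 0.032² = 3.8416 × 0.2304 / 0.001024 ≈ 864.36.
Rounding up gives n = 865.

865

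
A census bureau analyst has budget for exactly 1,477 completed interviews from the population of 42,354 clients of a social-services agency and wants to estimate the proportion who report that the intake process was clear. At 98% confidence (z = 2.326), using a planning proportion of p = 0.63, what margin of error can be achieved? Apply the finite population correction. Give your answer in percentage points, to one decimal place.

Finite-population factor: (N−n)/(N−1) = (42354−1477)/(42354−1) = 0.9652.
SE(p̂) = √[p(1−p)/n · (N−n)/(N−1)] = √[0.2331/1477 × 0.9652] = 0.01234.
E = z × SE = 2.326 × 0.01234 = 0.02871 ≈ 2.9 percentage points.

2.9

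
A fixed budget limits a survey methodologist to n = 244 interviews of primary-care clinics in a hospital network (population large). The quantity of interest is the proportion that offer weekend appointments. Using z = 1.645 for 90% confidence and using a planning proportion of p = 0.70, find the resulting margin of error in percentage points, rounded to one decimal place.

SE(p̂) = √[p(1−p)/n] = √[0.2100/244] = 0.02934.
E = z × SE = 1.645 × 0.02934 = 0.04826, or 4.8 percentage points.

4.8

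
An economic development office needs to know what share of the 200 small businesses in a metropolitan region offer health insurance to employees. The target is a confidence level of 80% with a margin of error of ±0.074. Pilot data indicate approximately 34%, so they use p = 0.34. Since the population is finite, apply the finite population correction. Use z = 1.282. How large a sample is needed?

Unadjusted: n₀ = 1.282² × 0.34 × 0.66 / 0.074² ≈ 67.35, so n₀ = 68.
Finite population correction with N = 200: n = n₀ / (1 + (n₀−1)/N) = 68 / (1 + 67/200) = 68 / 1.3350 ≈ 50.94.
Rounding up, n = 51.

51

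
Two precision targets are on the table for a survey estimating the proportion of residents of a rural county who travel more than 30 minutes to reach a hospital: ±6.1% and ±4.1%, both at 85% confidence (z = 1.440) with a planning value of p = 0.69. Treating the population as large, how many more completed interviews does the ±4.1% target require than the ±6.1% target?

At ±6.1%: n = 1.440² × 0.2139 / 0.061² ≈ 119.20 → 120.
At ±4.1%: n = 1.440² × 0.2139 / 0.041² ≈ 263.86 → 264.
Additional respondents: 264 − 120 = 144.

144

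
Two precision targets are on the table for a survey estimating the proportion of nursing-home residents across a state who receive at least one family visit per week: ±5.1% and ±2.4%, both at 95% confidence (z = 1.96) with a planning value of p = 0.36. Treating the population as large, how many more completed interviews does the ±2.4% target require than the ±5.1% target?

At ±5.1%: n = 1.96² × 0.2304 / 0.051² ≈ 340.29 → 341.
At ±2.4%: n = 1.96² × 0.2304 / 0.024² ≈ 1536.64 → 1537.
Additional respondents: 1537 − 341 = 1196.

1196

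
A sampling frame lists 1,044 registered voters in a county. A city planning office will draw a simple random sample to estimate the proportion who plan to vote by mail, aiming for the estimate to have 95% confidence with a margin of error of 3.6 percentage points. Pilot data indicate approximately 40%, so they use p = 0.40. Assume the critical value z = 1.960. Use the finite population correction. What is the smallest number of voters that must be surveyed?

Unadjusted: n₀ = 1.960² × 0.40 × 0.60 / 0.036² ≈ 711.41, so n₀ = 712.
Finite population correction with N = 1,044: n = n₀ / (1 + (n₀−1)/N) = 712 / (1 + 711/1044) = 712 / 1.6810 ≈ 423.55.
Rounding up, n = 424.

424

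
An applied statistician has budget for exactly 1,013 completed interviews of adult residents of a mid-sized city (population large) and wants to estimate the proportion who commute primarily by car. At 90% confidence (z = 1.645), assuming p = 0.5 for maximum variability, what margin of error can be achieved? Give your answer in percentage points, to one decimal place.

2.6

SE(p̂) = √[p(1−p)/n] = √[0.2500/1013] = 0.01571.
E = z × SE = 1.645 × 0.01571 = 0.02584, or 2.6 percentage points.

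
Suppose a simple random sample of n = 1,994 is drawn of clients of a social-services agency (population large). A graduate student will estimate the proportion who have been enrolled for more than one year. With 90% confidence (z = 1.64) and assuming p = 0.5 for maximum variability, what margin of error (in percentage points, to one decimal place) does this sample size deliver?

1.8

SE(p̂) = √[p(1−p)/n] = √[0.2500/1994] = 0.01120.
E = z × SE = 1.64 × 0.01120 = 0.01836, or 1.8 percentage points.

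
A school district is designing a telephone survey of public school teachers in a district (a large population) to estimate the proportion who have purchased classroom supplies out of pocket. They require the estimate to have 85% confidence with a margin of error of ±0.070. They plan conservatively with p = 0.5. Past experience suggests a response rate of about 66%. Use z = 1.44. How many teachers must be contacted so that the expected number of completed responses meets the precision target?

Completed interviews needed: n₀ = 1.44² × 0.2500 / 0.070² ≈ 105.80 → 106.
At a 66% response rate, contacts needed = 106 / 0.66 ≈ 160.61 → 161.

161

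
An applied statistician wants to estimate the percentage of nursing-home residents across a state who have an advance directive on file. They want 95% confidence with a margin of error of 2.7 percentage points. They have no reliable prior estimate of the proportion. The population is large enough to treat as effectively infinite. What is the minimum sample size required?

For 95% confidence, z = 1.96.
With no prior estimate, use p = 0.5, giving p(1−p) = 0.25.
n = z²·p(1−p)/E² = 1.96² × 0.2500 / 0.027² = 3.8416 × 0.2500 / 0.000729 ≈ 1317.42.
Rounding up gives n = 1318.

1318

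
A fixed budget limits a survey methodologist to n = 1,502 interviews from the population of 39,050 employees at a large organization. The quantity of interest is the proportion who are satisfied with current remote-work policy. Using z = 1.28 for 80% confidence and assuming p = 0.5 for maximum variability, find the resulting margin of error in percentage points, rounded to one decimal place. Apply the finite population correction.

1.6

Finite-population factor: (N−n)/(N−1) = (39050−1502)/(39050−1) = 0.9616.
SE(p̂) = √[p(1−p)/n · (N−n)/(N−1)] = √[0.2500/1502 × 0.9616] = 0.01265.
E = z × SE = 1.28 × 0.01265 = 0.01619 ≈ 1.6 percentage points.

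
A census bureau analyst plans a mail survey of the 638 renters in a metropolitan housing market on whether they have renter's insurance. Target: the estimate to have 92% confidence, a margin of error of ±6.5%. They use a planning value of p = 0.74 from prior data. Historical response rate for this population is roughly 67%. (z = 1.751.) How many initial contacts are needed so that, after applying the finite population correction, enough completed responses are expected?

Completed interviews needed (unadjusted): n₀ = 1.751² × 0.1924 / 0.065² ≈ 139.62 → 140.
FPC for N = 638: n = 140 / (1 + 139/638) = 140 / 1.2179 ≈ 114.95 → 115.
At a 67% response rate, contacts needed = 115 / 0.67 ≈ 171.64 → 172.

172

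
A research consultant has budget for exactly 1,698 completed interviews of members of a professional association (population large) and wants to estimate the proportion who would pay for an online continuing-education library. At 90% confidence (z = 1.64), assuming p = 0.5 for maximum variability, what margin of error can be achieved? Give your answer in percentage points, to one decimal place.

2.0

SE(p̂) = √[p(1−p)/n] = √[0.2500/1698] = 0.01213.
E = z × SE = 1.64 × 0.01213 = 0.01990, or 2.0 percentage points.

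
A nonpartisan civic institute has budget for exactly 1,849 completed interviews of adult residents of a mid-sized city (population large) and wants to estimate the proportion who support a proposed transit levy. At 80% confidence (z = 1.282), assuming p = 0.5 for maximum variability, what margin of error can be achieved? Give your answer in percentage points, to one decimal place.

SE(p̂) = √[p(1−p)/n] = √[0.2500/1849] = 0.01163.
E = z × SE = 1.282 × 0.01163 = 0.01491, or 1.5 percentage points.

1.5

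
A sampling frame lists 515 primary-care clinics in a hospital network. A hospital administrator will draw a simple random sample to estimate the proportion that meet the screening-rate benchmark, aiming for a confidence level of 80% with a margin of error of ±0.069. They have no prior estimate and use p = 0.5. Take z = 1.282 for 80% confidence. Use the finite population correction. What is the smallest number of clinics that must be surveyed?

Unadjusted: n₀ = 1.282² × 0.50 × 0.50 / 0.069² ≈ 86.30, so n₀ = 87.
Finite population correction with N = 515: n = n₀ / (1 + (n₀−1)/N) = 87 / (1 + 86/515) = 87 / 1.1670 ≈ 74.55.
Rounding up, n = 75.

75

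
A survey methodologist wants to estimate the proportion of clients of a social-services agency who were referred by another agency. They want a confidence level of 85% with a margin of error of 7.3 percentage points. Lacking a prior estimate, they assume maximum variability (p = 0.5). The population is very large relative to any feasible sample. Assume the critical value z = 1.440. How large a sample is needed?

With p = 0.5, p(1−p) = 0.25.
n = z²·p(1−p)/E² = 1.440² × 0.2500 / 0.073² = 2.0736 × 0.2500 / 0.005329 ≈ 97.28.
Rounding up gives n = 98.

98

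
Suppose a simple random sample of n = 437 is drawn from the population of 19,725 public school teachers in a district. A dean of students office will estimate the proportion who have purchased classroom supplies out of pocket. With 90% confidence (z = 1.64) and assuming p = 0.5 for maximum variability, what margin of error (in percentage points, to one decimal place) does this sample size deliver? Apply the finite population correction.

3.9

Finite-population factor: (N−n)/(N−1) = (19725−437)/(19725−1) = 0.9779.
SE(p̂) = √[p(1−p)/n · (N−n)/(N−1)] = √[0.2500/437 × 0.9779] = 0.02365.
E = z × SE = 1.64 × 0.02365 = 0.03879 ≈ 3.9 percentage points.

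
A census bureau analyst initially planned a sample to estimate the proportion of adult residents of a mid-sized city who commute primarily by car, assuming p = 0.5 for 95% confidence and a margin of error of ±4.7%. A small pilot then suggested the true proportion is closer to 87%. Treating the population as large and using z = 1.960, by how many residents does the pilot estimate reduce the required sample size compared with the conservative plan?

238

Conservative (p = 0.5): n = 1.960² × 0.25 / 0.047² ≈ 434.77 → 435.
Using p = 0.87: p(1−p) = 0.1131, so n = 1.960² × 0.1131 / 0.047² ≈ 196.69 → 197.
Reduction: 435 − 197 = 238.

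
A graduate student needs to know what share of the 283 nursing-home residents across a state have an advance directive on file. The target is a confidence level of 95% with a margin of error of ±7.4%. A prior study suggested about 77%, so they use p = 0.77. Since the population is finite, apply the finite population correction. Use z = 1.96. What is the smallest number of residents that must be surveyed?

87

Unadjusted: n₀ = 1.96² × 0.77 × 0.23 / 0.074² ≈ 124.24, so n₀ = 125.
Finite population correction with N = 283: n = n₀ / (1 + (n₀−1)/N) = 125 / (1 + 124/283) = 125 / 1.4382 ≈ 86.92.
Rounding up, n = 87.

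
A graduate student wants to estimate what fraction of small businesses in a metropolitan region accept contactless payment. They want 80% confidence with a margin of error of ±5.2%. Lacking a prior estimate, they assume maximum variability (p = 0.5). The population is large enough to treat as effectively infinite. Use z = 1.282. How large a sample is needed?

With p = 0.5, p(1−p) = 0.25.
n = z²·p(1−p)/E² = 1.282² × 0.2500 / 0.052² = 1.6435 × 0.2500 / 0.002704 ≈ 151.95.
Rounding up gives n = 152.

152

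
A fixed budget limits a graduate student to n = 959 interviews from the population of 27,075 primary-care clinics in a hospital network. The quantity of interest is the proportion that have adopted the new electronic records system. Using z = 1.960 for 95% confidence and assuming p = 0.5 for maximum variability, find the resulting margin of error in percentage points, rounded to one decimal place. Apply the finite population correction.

Finite-population factor: (N−n)/(N−1) = (27075−959)/(27075−1) = 0.9646.
SE(p̂) = √[p(1−p)/n · (N−n)/(N−1)] = √[0.2500/959 × 0.9646] = 0.01586.
E = z × SE = 1.960 × 0.01586 = 0.03108 ≈ 3.1 percentage points.

3.1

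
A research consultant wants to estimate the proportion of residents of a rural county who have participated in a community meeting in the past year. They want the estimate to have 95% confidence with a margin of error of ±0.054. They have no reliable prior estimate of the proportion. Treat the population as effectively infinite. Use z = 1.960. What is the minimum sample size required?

330

With no prior estimate, use p = 0.5, giving p(1−p) = 0.25.
n = z²·p(1−p)/E² = 1.960² × 0.2500 / 0.054² = 3.8416 × 0.2500 / 0.002916 ≈ 329.36.
Rounding up gives n = 330.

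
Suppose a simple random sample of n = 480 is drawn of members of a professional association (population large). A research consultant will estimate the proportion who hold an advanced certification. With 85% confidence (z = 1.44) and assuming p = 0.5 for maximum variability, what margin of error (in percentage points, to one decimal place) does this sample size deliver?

SE(p̂) = √[p(1−p)/n] = √[0.2500/480] = 0.02282.
E = z × SE = 1.44 × 0.02282 = 0.03286, or 3.3 percentage points.

3.3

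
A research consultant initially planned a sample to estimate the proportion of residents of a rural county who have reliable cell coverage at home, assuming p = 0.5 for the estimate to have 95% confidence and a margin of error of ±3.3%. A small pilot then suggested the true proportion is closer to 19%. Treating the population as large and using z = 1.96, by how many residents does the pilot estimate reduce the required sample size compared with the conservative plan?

339

Conservative (p = 0.5): n = 1.96² × 0.25 / 0.033² ≈ 881.91 → 882.
Using p = 0.19: p(1−p) = 0.1539, so n = 1.96² × 0.1539 / 0.033² ≈ 542.90 → 543.
Reduction: 882 − 543 = 339.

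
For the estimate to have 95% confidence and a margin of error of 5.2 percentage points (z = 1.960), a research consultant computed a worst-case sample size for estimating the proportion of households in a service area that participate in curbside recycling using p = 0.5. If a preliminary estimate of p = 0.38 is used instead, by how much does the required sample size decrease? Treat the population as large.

Conservative (p = 0.5): n = 1.960² × 0.25 / 0.052² ≈ 355.18 → 356.
Using p = 0.38: p(1−p) = 0.2356, so n = 1.960² × 0.2356 / 0.052² ≈ 334.72 → 335.
Reduction: 356 − 335 = 21.

21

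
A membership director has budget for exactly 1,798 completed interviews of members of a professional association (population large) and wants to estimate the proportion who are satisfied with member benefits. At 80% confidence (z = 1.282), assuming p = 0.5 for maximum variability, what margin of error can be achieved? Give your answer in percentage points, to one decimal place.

SE(p̂) = √[p(1−p)/n] = √[0.2500/1798] = 0.01179.
E = z × SE = 1.282 × 0.01179 = 0.01512, or 1.5 percentage points.

1.5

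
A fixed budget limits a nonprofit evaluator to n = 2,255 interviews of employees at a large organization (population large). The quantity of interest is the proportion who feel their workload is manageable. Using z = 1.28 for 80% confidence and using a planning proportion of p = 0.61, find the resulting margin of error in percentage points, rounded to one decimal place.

SE(p̂) = √[p(1−p)/n] = √[0.2379/2255] = 0.01027.
E = z × SE = 1.28 × 0.01027 = 0.01315, or 1.3 percentage points.

1.3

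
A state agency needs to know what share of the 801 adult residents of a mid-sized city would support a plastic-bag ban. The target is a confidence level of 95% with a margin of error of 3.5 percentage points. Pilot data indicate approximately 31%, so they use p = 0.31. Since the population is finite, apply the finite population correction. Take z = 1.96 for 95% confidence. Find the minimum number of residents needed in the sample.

Unadjusted: n₀ = 1.96² × 0.31 × 0.69 / 0.035² ≈ 670.79, so n₀ = 671.
Finite population correction with N = 801: n = n₀ / (1 + (n₀−1)/N) = 671 / (1 + 670/801) = 671 / 1.8365 ≈ 365.38.
Rounding up, n = 366.

366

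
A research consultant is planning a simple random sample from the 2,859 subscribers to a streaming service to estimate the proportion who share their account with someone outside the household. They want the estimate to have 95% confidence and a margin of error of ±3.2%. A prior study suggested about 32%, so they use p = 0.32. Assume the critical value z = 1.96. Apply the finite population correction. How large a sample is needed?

636

Unadjusted: n₀ = 1.96² × 0.32 × 0.68 / 0.032² ≈ 816.34, so n₀ = 817.
Finite population correction with N = 2,859: n = n₀ / (1 + (n₀−1)/N) = 817 / (1 + 816/2859) = 817 / 1.2854 ≈ 635.59.
Rounding up, n = 636.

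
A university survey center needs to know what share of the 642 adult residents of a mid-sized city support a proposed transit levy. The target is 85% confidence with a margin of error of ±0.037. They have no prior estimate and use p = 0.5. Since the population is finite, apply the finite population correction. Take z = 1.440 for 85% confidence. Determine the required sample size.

Unadjusted: n₀ = 1.440² × 0.50 × 0.50 / 0.037² ≈ 378.67, so n₀ = 379.
Finite population correction with N = 642: n = n₀ / (1 + (n₀−1)/N) = 379 / (1 + 378/642) = 379 / 1.5888 ≈ 238.55.
Rounding up, n = 239.

239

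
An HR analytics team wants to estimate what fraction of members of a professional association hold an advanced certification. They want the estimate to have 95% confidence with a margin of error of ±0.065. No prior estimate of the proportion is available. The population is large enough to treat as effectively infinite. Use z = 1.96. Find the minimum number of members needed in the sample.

228

With no prior estimate, use p = 0.5, giving p(1−p) = 0.25.
n = z²·p(1−p)/E² = 1.96² × 0.2500 / 0.065² = 3.8416 × 0.2500 / 0.004225 ≈ 227.31.
Rounding up gives n = 228.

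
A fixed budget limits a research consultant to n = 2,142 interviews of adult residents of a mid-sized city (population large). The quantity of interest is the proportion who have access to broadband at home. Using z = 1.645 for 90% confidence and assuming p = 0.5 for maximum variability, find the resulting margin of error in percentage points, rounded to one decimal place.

SE(p̂) = √[p(1−p)/n] = √[0.2500/2142] = 0.01080.
E = z × SE = 1.645 × 0.01080 = 0.01777, or 1.8 percentage points.

1.8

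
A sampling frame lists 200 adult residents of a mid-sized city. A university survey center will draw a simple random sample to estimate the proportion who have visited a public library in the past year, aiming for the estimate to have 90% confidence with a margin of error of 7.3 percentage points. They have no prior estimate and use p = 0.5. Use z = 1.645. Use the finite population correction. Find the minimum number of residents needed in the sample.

78

Unadjusted: n₀ = 1.645² × 0.50 × 0.50 / 0.073² ≈ 126.95, so n₀ = 127.
Finite population correction with N = 200: n = n₀ / (1 + (n₀−1)/N) = 127 / (1 + 126/200) = 127 / 1.6300 ≈ 77.91.
Rounding up, n = 78.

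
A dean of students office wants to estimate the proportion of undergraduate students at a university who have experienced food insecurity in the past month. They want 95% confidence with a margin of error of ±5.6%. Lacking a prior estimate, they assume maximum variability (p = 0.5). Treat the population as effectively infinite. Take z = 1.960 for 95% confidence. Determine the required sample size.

With p = 0.5, p(1−p) = 0.25.
n = z²·p(1−p)/E² = 1.960² × 0.2500 / 0.056² = 3.8416 × 0.2500 / 0.003136 ≈ 306.25.
Rounding up gives n = 307.

307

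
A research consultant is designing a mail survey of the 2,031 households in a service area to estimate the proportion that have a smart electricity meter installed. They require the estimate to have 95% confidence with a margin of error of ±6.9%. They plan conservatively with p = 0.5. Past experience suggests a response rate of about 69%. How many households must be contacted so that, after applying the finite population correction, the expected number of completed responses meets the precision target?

267

For 95% confidence, z = 1.96.
Completed interviews needed (unadjusted): n₀ = 1.96² × 0.2500 / 0.069² ≈ 201.72 → 202.
FPC for N = 2,031: n = 202 / (1 + 201/2031) = 202 / 1.0990 ≈ 183.81 → 184.
At a 69% response rate, contacts needed = 184 / 0.69 ≈ 266.67 → 267.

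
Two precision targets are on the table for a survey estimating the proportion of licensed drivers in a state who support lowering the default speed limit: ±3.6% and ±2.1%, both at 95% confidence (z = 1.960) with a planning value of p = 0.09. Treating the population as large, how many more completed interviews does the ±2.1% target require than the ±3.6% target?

471

At ±3.6%: n = 1.960² × 0.0819 / 0.036² ≈ 242.77 → 243.
At ±2.1%: n = 1.960² × 0.0819 / 0.021² ≈ 713.44 → 714.
Additional respondents: 714 − 243 = 471.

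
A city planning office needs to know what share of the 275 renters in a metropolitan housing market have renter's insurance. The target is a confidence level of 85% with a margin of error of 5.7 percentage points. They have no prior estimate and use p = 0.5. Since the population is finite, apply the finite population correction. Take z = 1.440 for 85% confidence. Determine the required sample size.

Unadjusted: n₀ = 1.440² × 0.50 × 0.50 / 0.057² ≈ 159.56, so n₀ = 160.
Finite population correction with N = 275: n = n₀ / (1 + (n₀−1)/N) = 160 / (1 + 159/275) = 160 / 1.5782 ≈ 101.38.
Rounding up, n = 102.

102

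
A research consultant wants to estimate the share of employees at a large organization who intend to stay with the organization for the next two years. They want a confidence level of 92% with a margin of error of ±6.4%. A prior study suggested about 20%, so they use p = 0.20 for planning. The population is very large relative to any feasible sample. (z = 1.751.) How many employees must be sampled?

With p = 0.20, p(1−p) = 0.1600.
n = z²·p(1−p)/E² = 1.751² × 0.1600 / 0.064² = 3.0660 × 0.1600 / 0.004096 ≈ 119.77.
Rounding up gives n = 120.

120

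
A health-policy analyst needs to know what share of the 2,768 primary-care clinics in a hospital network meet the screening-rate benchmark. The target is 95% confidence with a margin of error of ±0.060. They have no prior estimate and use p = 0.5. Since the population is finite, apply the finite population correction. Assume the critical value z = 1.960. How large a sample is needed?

244

Unadjusted: n₀ = 1.960² × 0.50 × 0.50 / 0.060² ≈ 266.78, so n₀ = 267.
Finite population correction with N = 2,768: n = n₀ / (1 + (n₀−1)/N) = 267 / (1 + 266/2768) = 267 / 1.0961 ≈ 243.59.
Rounding up, n = 244.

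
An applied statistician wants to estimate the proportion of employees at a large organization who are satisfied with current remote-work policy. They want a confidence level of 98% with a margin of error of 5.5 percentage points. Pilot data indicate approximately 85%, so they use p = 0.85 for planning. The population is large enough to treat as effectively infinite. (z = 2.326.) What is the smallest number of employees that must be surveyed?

With p = 0.85, p(1−p) = 0.1275.
n = z²·p(1−p)/E² = 2.326² × 0.1275 / 0.055² = 5.4103 × 0.1275 / 0.003025 ≈ 228.04.
Rounding up gives n = 229.

229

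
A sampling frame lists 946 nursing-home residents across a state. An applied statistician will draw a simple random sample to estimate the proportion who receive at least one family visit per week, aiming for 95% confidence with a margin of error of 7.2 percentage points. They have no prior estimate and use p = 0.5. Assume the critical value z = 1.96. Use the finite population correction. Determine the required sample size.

156

Unadjusted: n₀ = 1.96² × 0.50 × 0.50 / 0.072² ≈ 185.26, so n₀ = 186.
Finite population correction with N = 946: n = n₀ / (1 + (n₀−1)/N) = 186 / (1 + 185/946) = 186 / 1.1956 ≈ 155.58.
Rounding up, n = 156.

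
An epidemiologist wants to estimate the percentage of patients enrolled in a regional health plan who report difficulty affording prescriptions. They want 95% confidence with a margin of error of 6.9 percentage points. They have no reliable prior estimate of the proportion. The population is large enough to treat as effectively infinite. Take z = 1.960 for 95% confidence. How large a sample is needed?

202

With no prior estimate, use p = 0.5, giving p(1−p) = 0.25.
n = z²·p(1−p)/E² = 1.960² × 0.2500 / 0.069² = 3.8416 × 0.2500 / 0.004761 ≈ 201.72.
Rounding up gives n = 202.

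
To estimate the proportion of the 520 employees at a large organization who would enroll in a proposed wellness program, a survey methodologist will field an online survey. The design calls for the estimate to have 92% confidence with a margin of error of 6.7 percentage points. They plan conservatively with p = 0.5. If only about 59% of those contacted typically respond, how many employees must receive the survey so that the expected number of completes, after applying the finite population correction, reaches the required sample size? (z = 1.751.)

219

Completed interviews needed (unadjusted): n₀ = 1.751² × 0.2500 / 0.067² ≈ 170.75 → 171.
FPC for N = 520: n = 171 / (1 + 170/520) = 171 / 1.3269 ≈ 128.87 → 129.
At a 59% response rate, contacts needed = 129 / 0.59 ≈ 218.64 → 219.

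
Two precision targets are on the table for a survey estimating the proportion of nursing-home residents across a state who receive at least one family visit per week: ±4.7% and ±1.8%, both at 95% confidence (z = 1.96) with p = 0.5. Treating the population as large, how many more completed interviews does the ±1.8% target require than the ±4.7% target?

At ±4.7%: n = 1.96² × 0.2500 / 0.047² ≈ 434.77 → 435.
At ±1.8%: n = 1.96² × 0.2500 / 0.018² ≈ 2964.20 → 2965.
Additional respondents: 2965 − 435 = 2530.

2530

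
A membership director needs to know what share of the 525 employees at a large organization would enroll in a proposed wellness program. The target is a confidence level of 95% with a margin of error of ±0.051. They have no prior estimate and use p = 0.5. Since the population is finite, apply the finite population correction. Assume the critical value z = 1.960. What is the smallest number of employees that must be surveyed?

Unadjusted: n₀ = 1.960² × 0.50 × 0.50 / 0.051² ≈ 369.24, so n₀ = 370.
Finite population correction with N = 525: n = n₀ / (1 + (n₀−1)/N) = 370 / (1 + 369/525) = 370 / 1.7029 ≈ 217.28.
Rounding up, n = 218.

218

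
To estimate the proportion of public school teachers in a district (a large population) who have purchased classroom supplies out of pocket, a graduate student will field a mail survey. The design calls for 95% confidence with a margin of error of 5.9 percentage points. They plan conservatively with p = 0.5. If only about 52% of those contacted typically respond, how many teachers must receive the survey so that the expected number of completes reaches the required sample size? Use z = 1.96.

Completed interviews needed: n₀ = 1.96² × 0.2500 / 0.059² ≈ 275.90 → 276.
At a 52% response rate, contacts needed = 276 / 0.52 ≈ 530.77 → 531.

531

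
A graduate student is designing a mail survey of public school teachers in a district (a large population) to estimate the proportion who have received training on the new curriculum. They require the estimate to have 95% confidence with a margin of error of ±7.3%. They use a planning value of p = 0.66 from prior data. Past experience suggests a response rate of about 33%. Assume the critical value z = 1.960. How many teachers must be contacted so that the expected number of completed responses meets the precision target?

Completed interviews needed: n₀ = 1.960² × 0.2244 / 0.073² ≈ 161.77 → 162.
At a 33% response rate, contacts needed = 162 / 0.33 ≈ 490.91 → 491.

491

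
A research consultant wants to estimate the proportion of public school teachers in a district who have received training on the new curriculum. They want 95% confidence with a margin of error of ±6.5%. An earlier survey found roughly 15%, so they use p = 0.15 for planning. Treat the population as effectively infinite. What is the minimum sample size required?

For 95% confidence, z = 1.960.
With p = 0.15, p(1−p) = 0.1275.
n = z²·p(1−p)/E² = 1.960² × 0.1275 / 0.065² = 3.8416 × 0.1275 / 0.004225 ≈ 115.93.
Rounding up gives n = 116.

116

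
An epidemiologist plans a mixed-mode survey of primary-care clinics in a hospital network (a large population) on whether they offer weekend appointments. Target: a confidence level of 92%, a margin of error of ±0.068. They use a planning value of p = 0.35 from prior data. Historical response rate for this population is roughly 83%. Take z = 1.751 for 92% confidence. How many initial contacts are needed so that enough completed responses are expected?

Completed interviews needed: n₀ = 1.751² × 0.2275 / 0.068² ≈ 150.85 → 151.
At an 83% response rate, contacts needed = 151 / 0.83 ≈ 181.93 → 182.

182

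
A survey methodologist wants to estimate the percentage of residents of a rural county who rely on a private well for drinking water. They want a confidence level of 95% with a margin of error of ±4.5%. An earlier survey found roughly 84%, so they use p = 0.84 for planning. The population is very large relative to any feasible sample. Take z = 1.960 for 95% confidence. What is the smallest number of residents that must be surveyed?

With p = 0.84, p(1−p) = 0.1344.
n = z²·p(1−p)/E² = 1.960² × 0.1344 / 0.045² = 3.8416 × 0.1344 / 0.002025 ≈ 254.97.
Rounding up gives n = 255.

255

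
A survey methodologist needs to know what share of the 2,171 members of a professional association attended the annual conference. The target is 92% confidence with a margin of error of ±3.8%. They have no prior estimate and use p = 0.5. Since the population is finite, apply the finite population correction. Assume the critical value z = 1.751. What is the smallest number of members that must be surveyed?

427

Unadjusted: n₀ = 1.751² × 0.50 × 0.50 / 0.038² ≈ 530.82, so n₀ = 531.
Finite population correction with N = 2,171: n = n₀ / (1 + (n₀−1)/N) = 531 / (1 + 530/2171) = 531 / 1.2441 ≈ 426.81.
Rounding up, n = 427.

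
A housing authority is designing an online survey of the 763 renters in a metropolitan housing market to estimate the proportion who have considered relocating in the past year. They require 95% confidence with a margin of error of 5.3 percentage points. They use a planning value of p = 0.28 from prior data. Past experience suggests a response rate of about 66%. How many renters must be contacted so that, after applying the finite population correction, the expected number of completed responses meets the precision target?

For 95% confidence, z = 1.96.
Completed interviews needed (unadjusted): n₀ = 1.96² × 0.2016 / 0.053² ≈ 275.71 → 276.
FPC for N = 763: n = 276 / (1 + 275/763) = 276 / 1.3604 ≈ 202.88 → 203.
At a 66% response rate, contacts needed = 203 / 0.66 ≈ 307.58 → 308.

308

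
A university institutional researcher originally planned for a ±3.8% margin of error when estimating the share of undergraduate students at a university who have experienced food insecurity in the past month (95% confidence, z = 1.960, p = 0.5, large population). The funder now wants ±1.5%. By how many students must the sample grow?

At ±3.8%: n = 1.960² × 0.2500 / 0.038² ≈ 665.10 → 666.
At ±1.5%: n = 1.960² × 0.2500 / 0.015² ≈ 4268.44 → 4269.
Additional respondents: 4269 − 666 = 3603.

3603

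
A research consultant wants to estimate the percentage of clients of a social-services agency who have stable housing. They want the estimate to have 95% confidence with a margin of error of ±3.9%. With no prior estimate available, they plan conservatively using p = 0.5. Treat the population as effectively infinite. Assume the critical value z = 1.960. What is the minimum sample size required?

With p = 0.5, p(1−p) = 0.25.
n = z²·p(1−p)/E² = 1.960² × 0.2500 / 0.039² = 3.8416 × 0.2500 / 0.001521 ≈ 631.43.
Rounding up gives n = 632.

632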